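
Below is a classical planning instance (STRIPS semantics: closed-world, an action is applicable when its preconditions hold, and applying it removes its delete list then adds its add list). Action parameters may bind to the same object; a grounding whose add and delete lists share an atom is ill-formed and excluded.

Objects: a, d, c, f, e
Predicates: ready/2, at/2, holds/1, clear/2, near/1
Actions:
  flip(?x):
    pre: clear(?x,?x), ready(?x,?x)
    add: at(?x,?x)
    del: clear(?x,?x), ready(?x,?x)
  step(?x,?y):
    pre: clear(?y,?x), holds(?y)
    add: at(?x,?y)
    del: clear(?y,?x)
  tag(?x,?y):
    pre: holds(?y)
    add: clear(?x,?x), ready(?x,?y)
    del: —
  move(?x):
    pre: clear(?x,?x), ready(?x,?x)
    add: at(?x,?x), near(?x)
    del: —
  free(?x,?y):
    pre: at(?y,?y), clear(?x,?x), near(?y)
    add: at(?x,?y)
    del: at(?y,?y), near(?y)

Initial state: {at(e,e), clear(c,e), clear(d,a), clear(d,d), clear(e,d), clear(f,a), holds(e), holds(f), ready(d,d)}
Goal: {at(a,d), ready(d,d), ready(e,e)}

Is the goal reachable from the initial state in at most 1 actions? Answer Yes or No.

No

1. tag(a,f)  →  {at(e,e), clear(a,a), clear(c,e), clear(d,a), clear(d,d), clear(e,d), clear(f,a), holds(e), holds(f), ready(a,f), ready(d,d)}
2. tag(e,e)  →  {at(e,e), clear(a,a), clear(c,e), clear(d,a), clear(d,d), clear(e,d), clear(e,e), clear(f,a), holds(e), holds(f), ready(a,f), ready(d,d), ready(e,e)}
3. move(d)  →  {at(d,d), at(e,e), clear(a,a), clear(c,e), clear(d,a), clear(d,d), clear(e,d), clear(e,e), clear(f,a), holds(e), holds(f), near(d), ready(a,f), ready(d,d), ready(e,e)}
4. free(a,d)  →  {at(a,d), at(e,e), clear(a,a), clear(c,e), clear(d,a), clear(d,d), clear(e,d), clear(e,e), clear(f,a), holds(e), holds(f), ready(a,f), ready(d,d), ready(e,e)}
optimal plan length = 4; 4 > 1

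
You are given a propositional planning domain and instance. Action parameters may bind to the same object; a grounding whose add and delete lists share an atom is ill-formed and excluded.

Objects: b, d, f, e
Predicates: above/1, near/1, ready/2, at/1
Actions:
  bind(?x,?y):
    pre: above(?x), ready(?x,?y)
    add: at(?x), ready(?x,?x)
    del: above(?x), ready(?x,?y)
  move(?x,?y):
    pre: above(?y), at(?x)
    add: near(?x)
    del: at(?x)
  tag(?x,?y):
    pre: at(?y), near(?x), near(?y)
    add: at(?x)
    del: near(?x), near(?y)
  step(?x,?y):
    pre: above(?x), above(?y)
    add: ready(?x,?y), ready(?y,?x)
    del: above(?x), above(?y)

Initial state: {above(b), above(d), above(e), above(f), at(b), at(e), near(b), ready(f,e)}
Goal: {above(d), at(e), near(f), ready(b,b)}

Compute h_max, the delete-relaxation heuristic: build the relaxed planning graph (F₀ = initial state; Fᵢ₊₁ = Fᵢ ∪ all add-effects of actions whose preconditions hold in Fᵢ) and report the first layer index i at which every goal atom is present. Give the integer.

F0 = init (8 atoms)
F1 = F0 ∪ {at(f), near(e), ready(b,b), ready(b,d), ready(b,e), ready(b,f), ready(d,b), ready(d,d), ready(d,e), ready(d,f), ready(e,b), ready(e,d), ready(e,e), ready(e,f), ready(f,b), ready(f,d), ready(f,f)}  (25 atoms)
F2 = F1 ∪ {at(d), near(f)}  (27 atoms)
goal ⊆ F2  ⇒  h_max = 2

2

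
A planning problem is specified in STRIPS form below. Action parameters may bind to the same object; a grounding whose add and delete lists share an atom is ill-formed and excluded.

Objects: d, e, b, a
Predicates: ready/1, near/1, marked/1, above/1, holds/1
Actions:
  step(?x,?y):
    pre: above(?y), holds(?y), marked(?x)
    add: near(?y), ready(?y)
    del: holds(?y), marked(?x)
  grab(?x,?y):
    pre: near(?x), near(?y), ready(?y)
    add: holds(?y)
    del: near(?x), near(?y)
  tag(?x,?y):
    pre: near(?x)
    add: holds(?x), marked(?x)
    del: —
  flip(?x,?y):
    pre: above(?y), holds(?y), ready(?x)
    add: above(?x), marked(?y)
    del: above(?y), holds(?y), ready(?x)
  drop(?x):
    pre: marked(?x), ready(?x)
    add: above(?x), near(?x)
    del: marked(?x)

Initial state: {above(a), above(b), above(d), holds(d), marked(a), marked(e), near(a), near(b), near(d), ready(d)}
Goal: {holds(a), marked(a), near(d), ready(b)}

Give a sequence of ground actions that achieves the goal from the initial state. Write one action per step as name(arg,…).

1. tag(b,d)  →  {above(a), above(b), above(d), holds(b), holds(d), marked(a), marked(b), marked(e), near(a), near(b), near(d), ready(d)}
2. step(e,b)  →  {above(a), above(b), above(d), holds(d), marked(a), marked(b), near(a), near(b), near(d), ready(b), ready(d)}
3. tag(a,d)  →  {above(a), above(b), above(d), holds(a), holds(d), marked(a), marked(b), near(a), near(b), near(d), ready(b), ready(d)}

tag(b,d); step(e,b); tag(a,d)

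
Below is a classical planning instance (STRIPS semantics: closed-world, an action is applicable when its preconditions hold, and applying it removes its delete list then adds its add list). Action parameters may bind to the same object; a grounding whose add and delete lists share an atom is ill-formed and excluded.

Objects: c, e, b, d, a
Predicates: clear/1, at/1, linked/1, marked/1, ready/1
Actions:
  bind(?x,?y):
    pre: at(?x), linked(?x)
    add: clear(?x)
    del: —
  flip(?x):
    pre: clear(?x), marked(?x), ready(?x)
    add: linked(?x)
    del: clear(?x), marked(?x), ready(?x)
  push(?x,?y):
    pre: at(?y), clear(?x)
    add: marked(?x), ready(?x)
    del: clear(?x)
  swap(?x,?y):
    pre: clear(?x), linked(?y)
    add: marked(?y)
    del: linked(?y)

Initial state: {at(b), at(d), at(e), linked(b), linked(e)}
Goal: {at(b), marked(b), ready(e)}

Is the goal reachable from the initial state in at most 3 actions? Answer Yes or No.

Yes

1. bind(e,c)  →  {at(b), at(d), at(e), clear(e), linked(b), linked(e)}
2. swap(e,b)  →  {at(b), at(d), at(e), clear(e), linked(e), marked(b)}
3. push(e,e)  →  {at(b), at(d), at(e), linked(e), marked(b), marked(e), ready(e)}
optimal plan length = 3; 3 ≤ 3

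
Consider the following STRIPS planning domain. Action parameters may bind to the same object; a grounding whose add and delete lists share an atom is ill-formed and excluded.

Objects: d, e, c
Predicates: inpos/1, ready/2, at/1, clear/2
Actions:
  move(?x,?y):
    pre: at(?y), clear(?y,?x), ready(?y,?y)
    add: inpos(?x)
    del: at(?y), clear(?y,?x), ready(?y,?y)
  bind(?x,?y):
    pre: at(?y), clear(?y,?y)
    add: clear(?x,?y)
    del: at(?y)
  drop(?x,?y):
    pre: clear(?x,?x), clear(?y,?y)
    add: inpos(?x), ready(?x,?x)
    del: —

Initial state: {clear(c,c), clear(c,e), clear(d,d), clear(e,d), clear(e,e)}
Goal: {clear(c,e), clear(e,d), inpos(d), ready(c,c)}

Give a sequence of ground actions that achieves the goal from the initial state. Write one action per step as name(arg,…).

drop(d,d); drop(c,d)

1. drop(d,d)  →  {clear(c,c), clear(c,e), clear(d,d), clear(e,d), clear(e,e), inpos(d), ready(d,d)}
2. drop(c,d)  →  {clear(c,c), clear(c,e), clear(d,d), clear(e,d), clear(e,e), inpos(c), inpos(d), ready(c,c), ready(d,d)}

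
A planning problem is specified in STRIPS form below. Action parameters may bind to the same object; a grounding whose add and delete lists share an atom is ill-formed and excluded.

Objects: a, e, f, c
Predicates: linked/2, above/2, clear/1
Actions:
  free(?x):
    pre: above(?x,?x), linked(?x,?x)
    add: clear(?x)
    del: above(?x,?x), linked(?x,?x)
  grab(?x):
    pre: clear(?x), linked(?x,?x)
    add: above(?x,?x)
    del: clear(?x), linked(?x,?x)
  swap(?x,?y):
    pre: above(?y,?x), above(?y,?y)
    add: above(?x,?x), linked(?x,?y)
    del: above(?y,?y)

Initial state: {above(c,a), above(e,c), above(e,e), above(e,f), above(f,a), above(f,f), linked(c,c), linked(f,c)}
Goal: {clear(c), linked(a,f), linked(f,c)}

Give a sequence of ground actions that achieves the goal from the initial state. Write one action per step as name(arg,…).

1. swap(a,f)  →  {above(a,a), above(c,a), above(e,c), above(e,e), above(e,f), above(f,a), linked(a,f), linked(c,c), linked(f,c)}
2. swap(c,e)  →  {above(a,a), above(c,a), above(c,c), above(e,c), above(e,f), above(f,a), linked(a,f), linked(c,c), linked(c,e), linked(f,c)}
3. free(c)  →  {above(a,a), above(c,a), above(e,c), above(e,f), above(f,a), clear(c), linked(a,f), linked(c,e), linked(f,c)}

swap(a,f); swap(c,e); free(c)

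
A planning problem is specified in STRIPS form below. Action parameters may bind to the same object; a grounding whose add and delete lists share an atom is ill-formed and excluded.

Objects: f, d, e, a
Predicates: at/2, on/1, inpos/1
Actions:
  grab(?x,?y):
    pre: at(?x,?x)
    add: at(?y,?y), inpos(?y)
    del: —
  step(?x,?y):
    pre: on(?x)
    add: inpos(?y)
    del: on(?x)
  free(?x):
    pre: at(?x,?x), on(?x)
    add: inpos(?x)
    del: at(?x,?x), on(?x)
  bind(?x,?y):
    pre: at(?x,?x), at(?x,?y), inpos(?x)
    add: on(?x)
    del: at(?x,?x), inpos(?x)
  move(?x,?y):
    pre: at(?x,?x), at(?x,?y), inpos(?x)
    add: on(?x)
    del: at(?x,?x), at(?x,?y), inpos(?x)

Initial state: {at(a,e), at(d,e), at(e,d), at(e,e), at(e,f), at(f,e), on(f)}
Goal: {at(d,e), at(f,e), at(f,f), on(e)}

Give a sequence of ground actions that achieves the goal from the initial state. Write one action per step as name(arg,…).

1. grab(e,f)  →  {at(a,e), at(d,e), at(e,d), at(e,e), at(e,f), at(f,e), at(f,f), inpos(f), on(f)}
2. grab(f,e)  →  {at(a,e), at(d,e), at(e,d), at(e,e), at(e,f), at(f,e), at(f,f), inpos(e), inpos(f), on(f)}
3. bind(e,f)  →  {at(a,e), at(d,e), at(e,d), at(e,f), at(f,e), at(f,f), inpos(f), on(e), on(f)}

grab(e,f); grab(f,e); bind(e,f)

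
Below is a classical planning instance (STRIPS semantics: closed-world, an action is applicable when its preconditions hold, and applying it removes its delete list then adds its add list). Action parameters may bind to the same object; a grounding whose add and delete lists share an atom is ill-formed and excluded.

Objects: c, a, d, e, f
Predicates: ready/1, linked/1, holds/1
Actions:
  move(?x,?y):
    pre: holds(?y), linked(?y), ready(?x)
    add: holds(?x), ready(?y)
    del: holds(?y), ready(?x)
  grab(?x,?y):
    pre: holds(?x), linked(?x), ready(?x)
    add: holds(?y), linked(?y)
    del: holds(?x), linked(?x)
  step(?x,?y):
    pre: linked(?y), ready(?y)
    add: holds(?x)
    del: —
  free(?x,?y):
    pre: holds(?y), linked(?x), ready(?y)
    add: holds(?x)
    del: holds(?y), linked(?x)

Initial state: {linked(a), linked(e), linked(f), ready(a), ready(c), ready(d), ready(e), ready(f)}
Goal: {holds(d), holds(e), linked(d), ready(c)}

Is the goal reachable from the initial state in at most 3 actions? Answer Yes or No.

Yes

1. step(a,a)  →  {holds(a), linked(a), linked(e), linked(f), ready(a), ready(c), ready(d), ready(e), ready(f)}
2. grab(a,d)  →  {holds(d), linked(d), linked(e), linked(f), ready(a), ready(c), ready(d), ready(e), ready(f)}
3. step(e,d)  →  {holds(d), holds(e), linked(d), linked(e), linked(f), ready(a), ready(c), ready(d), ready(e), ready(f)}
optimal plan length = 3; 3 ≤ 3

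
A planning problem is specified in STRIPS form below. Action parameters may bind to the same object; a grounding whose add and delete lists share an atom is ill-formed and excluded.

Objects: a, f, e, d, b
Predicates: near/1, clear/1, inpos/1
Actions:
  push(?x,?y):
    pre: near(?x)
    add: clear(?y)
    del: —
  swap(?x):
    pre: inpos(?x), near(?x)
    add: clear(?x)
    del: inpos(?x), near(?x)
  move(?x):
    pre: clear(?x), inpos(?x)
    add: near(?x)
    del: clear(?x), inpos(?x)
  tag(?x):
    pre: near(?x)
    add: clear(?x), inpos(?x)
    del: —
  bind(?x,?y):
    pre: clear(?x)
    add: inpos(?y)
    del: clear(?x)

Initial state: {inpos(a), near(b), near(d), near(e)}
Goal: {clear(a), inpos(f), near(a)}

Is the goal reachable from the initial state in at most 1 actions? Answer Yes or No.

No

1. push(e,a)  →  {clear(a), inpos(a), near(b), near(d), near(e)}
2. push(e,f)  →  {clear(a), clear(f), inpos(a), near(b), near(d), near(e)}
3. move(a)  →  {clear(f), near(a), near(b), near(d), near(e)}
4. push(a,a)  →  {clear(a), clear(f), near(a), near(b), near(d), near(e)}
5. bind(f,f)  →  {clear(a), inpos(f), near(a), near(b), near(d), near(e)}
optimal plan length = 5; 5 > 1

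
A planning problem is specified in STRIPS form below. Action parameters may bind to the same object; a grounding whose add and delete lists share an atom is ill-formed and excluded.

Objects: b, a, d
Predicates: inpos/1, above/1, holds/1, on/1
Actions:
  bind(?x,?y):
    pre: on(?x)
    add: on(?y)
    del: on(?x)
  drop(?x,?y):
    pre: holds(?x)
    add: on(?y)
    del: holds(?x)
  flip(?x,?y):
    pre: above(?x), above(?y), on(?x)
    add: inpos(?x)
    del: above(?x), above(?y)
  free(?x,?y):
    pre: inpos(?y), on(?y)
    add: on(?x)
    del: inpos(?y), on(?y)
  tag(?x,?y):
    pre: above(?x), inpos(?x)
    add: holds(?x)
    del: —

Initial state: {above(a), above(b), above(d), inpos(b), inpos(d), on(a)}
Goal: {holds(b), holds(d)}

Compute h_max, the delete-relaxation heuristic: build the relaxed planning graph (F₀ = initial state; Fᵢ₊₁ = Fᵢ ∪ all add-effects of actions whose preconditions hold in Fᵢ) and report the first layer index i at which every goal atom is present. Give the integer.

1

F0 = init (6 atoms)
F1 = F0 ∪ {holds(b), holds(d), inpos(a), on(b), on(d)}  (11 atoms)
goal ⊆ F1  ⇒  h_max = 1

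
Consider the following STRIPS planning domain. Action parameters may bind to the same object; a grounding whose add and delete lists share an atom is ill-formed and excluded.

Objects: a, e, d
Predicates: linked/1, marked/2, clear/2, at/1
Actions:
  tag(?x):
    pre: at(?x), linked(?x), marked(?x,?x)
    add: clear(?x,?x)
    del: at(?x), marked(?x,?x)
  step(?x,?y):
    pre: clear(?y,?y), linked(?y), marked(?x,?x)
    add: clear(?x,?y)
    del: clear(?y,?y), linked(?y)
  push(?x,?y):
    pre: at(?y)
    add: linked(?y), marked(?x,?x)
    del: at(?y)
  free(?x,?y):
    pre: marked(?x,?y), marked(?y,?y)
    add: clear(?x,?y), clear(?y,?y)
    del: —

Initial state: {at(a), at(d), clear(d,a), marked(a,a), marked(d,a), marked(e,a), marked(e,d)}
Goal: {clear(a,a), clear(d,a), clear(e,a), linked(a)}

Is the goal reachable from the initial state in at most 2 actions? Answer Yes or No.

1. push(a,a)  →  {at(d), clear(d,a), linked(a), marked(a,a), marked(d,a), marked(e,a), marked(e,d)}
2. free(e,a)  →  {at(d), clear(a,a), clear(d,a), clear(e,a), linked(a), marked(a,a), marked(d,a), marked(e,a), marked(e,d)}
optimal plan length = 2; 2 ≤ 2

Yes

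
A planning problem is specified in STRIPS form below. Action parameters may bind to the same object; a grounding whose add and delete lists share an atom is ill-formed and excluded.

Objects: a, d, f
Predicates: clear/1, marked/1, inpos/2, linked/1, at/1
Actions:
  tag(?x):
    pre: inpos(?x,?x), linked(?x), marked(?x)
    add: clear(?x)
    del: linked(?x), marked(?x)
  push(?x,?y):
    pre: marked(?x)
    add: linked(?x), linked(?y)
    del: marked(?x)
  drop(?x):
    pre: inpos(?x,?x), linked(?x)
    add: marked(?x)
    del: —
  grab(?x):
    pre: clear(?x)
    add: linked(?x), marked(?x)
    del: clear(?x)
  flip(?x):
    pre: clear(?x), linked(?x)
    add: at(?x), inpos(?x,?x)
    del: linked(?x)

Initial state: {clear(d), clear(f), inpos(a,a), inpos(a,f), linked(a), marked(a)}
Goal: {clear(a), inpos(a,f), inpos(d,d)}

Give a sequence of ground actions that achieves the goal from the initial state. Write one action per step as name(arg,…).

1. tag(a)  →  {clear(a), clear(d), clear(f), inpos(a,a), inpos(a,f)}
2. grab(f)  →  {clear(a), clear(d), inpos(a,a), inpos(a,f), linked(f), marked(f)}
3. push(f,d)  →  {clear(a), clear(d), inpos(a,a), inpos(a,f), linked(d), linked(f)}
4. flip(d)  →  {at(d), clear(a), clear(d), inpos(a,a), inpos(a,f), inpos(d,d), linked(f)}

tag(a); grab(f); push(f,d); flip(d)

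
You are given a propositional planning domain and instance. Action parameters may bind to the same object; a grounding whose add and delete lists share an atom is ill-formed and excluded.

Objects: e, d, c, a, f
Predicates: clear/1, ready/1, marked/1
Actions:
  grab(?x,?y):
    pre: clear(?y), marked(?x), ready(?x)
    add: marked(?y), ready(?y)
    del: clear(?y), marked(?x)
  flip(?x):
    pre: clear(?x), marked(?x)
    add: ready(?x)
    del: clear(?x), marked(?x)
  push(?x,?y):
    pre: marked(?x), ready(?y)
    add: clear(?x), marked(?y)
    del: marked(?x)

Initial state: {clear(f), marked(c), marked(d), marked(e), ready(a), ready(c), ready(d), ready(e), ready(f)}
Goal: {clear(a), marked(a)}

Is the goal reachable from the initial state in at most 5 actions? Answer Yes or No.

1. push(e,a)  →  {clear(e), clear(f), marked(a), marked(c), marked(d), ready(a), ready(c), ready(d), ready(e), ready(f)}
2. push(a,e)  →  {clear(a), clear(e), clear(f), marked(c), marked(d), marked(e), ready(a), ready(c), ready(d), ready(e), ready(f)}
3. push(e,a)  →  {clear(a), clear(e), clear(f), marked(a), marked(c), marked(d), ready(a), ready(c), ready(d), ready(e), ready(f)}
optimal plan length = 3; 3 ≤ 5

Yes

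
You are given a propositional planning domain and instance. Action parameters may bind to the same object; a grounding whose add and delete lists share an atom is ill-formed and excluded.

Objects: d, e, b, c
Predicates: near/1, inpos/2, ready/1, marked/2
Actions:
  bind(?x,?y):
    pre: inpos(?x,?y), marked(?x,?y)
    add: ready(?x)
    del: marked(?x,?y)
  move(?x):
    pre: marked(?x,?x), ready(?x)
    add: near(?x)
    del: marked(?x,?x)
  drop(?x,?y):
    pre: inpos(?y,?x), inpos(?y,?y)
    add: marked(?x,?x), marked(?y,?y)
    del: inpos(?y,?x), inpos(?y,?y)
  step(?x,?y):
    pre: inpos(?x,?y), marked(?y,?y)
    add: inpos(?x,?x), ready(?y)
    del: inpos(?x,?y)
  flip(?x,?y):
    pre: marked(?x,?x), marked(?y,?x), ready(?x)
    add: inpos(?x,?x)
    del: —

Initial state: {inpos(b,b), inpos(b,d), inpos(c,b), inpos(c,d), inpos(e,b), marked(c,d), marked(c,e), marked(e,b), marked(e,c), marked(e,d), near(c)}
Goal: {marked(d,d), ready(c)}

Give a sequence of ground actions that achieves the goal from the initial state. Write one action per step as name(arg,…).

bind(c,d); drop(d,b)

1. bind(c,d)  →  {inpos(b,b), inpos(b,d), inpos(c,b), inpos(c,d), inpos(e,b), marked(c,e), marked(e,b), marked(e,c), marked(e,d), near(c), ready(c)}
2. drop(d,b)  →  {inpos(c,b), inpos(c,d), inpos(e,b), marked(b,b), marked(c,e), marked(d,d), marked(e,b), marked(e,c), marked(e,d), near(c), ready(c)}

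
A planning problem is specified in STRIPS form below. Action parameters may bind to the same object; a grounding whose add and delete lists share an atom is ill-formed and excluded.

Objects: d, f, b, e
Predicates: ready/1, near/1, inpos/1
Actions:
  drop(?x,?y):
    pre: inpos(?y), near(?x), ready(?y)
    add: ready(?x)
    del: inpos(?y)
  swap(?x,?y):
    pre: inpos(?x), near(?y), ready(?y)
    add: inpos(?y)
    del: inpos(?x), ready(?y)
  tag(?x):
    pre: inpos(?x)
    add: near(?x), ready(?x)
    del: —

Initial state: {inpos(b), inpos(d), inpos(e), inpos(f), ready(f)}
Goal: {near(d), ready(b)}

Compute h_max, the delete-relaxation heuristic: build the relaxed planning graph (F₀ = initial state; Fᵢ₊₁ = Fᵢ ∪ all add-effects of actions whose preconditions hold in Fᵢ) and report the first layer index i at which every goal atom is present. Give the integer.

1

F0 = init (5 atoms)
F1 = F0 ∪ {near(b), near(d), near(e), near(f), ready(b), ready(d), ready(e)}  (12 atoms)
goal ⊆ F1  ⇒  h_max = 1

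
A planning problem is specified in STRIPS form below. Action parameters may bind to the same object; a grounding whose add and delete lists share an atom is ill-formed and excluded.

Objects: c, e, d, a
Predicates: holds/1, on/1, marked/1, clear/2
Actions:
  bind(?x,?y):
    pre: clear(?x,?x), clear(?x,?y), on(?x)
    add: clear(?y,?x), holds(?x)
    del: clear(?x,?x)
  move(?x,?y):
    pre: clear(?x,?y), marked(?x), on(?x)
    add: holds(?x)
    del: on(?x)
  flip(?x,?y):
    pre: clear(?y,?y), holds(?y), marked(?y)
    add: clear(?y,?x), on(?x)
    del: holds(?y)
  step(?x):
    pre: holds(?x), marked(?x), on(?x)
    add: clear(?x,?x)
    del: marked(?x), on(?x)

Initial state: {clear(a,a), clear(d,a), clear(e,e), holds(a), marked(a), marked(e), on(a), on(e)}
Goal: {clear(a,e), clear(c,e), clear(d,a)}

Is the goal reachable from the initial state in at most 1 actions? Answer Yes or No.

No

1. move(e,e)  →  {clear(a,a), clear(d,a), clear(e,e), holds(a), holds(e), marked(a), marked(e), on(a)}
2. flip(c,e)  →  {clear(a,a), clear(d,a), clear(e,c), clear(e,e), holds(a), marked(a), marked(e), on(a), on(c)}
3. flip(e,a)  →  {clear(a,a), clear(a,e), clear(d,a), clear(e,c), clear(e,e), marked(a), marked(e), on(a), on(c), on(e)}
4. bind(e,c)  →  {clear(a,a), clear(a,e), clear(c,e), clear(d,a), clear(e,c), holds(e), marked(a), marked(e), on(a), on(c), on(e)}
optimal plan length = 4; 4 > 1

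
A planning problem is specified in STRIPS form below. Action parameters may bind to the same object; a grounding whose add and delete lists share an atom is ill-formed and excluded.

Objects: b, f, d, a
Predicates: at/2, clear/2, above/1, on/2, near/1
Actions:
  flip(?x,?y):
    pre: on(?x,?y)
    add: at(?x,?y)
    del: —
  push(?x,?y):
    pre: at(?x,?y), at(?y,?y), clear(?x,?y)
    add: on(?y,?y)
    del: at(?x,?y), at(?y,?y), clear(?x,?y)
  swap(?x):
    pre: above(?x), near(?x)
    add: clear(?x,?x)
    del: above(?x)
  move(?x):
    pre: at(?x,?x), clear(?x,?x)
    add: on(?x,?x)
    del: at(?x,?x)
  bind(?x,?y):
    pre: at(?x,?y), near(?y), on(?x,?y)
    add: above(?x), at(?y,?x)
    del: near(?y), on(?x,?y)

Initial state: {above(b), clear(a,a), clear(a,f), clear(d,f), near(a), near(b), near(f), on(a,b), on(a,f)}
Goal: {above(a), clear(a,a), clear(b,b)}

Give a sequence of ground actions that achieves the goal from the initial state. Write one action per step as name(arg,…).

flip(a,b); swap(b); bind(a,b)

1. flip(a,b)  →  {above(b), at(a,b), clear(a,a), clear(a,f), clear(d,f), near(a), near(b), near(f), on(a,b), on(a,f)}
2. swap(b)  →  {at(a,b), clear(a,a), clear(a,f), clear(b,b), clear(d,f), near(a), near(b), near(f), on(a,b), on(a,f)}
3. bind(a,b)  →  {above(a), at(a,b), at(b,a), clear(a,a), clear(a,f), clear(b,b), clear(d,f), near(a), near(f), on(a,f)}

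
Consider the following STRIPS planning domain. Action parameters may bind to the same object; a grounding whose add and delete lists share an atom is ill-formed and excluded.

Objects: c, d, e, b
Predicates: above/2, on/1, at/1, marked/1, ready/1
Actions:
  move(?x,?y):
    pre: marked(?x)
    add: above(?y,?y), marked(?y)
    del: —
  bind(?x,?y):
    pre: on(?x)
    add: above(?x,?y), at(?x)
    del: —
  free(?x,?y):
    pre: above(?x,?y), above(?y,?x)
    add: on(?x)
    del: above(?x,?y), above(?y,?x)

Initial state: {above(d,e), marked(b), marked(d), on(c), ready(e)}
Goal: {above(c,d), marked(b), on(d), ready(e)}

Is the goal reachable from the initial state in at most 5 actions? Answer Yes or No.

1. move(d,d)  →  {above(d,d), above(d,e), marked(b), marked(d), on(c), ready(e)}
2. bind(c,d)  →  {above(c,d), above(d,d), above(d,e), at(c), marked(b), marked(d), on(c), ready(e)}
3. free(d,d)  →  {above(c,d), above(d,e), at(c), marked(b), marked(d), on(c), on(d), ready(e)}
optimal plan length = 3; 3 ≤ 5

Yes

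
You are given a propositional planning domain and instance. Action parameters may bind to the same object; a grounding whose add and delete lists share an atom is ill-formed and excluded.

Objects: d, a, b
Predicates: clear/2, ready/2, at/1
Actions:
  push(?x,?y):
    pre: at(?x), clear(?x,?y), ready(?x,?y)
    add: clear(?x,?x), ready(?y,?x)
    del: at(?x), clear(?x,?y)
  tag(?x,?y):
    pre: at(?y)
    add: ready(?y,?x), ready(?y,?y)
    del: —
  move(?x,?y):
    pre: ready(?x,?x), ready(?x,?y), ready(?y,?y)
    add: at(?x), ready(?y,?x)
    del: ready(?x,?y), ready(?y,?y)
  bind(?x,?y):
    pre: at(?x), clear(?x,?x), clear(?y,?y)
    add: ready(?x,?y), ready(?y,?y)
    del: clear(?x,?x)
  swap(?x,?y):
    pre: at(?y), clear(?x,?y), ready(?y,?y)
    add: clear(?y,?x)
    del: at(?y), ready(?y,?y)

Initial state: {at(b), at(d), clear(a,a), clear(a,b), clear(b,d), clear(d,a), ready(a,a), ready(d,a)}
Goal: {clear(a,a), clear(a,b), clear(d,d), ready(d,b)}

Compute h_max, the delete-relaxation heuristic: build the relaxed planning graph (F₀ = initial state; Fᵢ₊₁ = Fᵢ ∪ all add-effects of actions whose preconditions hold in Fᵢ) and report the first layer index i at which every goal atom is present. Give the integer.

1

F0 = init (8 atoms)
F1 = F0 ∪ {clear(d,d), ready(a,d), ready(b,a), ready(b,b), ready(b,d), ready(d,b), ready(d,d)}  (15 atoms)
goal ⊆ F1  ⇒  h_max = 1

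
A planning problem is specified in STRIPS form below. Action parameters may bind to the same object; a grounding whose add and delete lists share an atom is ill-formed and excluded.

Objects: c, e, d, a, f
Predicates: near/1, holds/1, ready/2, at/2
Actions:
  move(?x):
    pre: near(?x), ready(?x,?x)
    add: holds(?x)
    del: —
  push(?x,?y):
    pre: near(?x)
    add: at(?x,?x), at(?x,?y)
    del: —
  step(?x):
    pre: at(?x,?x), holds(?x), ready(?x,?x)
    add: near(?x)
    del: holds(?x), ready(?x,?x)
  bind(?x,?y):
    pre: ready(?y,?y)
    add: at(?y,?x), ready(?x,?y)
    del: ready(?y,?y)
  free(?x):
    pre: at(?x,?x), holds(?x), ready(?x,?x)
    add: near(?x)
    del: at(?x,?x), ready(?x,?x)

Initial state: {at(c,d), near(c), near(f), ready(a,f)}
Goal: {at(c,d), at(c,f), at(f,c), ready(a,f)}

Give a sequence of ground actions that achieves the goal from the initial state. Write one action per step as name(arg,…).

1. push(c,f)  →  {at(c,c), at(c,d), at(c,f), near(c), near(f), ready(a,f)}
2. push(f,c)  →  {at(c,c), at(c,d), at(c,f), at(f,c), at(f,f), near(c), near(f), ready(a,f)}

push(c,f); push(f,c)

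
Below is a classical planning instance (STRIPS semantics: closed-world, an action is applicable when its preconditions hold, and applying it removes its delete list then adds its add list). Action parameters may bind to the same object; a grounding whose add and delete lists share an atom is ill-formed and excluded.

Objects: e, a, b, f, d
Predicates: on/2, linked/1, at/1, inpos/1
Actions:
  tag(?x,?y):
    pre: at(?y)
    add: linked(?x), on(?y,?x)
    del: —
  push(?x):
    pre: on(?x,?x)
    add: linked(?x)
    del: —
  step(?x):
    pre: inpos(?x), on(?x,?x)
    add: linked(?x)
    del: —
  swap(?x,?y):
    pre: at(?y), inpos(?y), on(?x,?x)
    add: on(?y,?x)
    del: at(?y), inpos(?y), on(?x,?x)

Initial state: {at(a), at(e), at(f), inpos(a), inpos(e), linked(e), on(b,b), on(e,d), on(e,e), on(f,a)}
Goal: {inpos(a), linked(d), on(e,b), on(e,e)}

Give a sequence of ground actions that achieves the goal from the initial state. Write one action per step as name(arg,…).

tag(b,e); tag(d,e)

1. tag(b,e)  →  {at(a), at(e), at(f), inpos(a), inpos(e), linked(b), linked(e), on(b,b), on(e,b), on(e,d), on(e,e), on(f,a)}
2. tag(d,e)  →  {at(a), at(e), at(f), inpos(a), inpos(e), linked(b), linked(d), linked(e), on(b,b), on(e,b), on(e,d), on(e,e), on(f,a)}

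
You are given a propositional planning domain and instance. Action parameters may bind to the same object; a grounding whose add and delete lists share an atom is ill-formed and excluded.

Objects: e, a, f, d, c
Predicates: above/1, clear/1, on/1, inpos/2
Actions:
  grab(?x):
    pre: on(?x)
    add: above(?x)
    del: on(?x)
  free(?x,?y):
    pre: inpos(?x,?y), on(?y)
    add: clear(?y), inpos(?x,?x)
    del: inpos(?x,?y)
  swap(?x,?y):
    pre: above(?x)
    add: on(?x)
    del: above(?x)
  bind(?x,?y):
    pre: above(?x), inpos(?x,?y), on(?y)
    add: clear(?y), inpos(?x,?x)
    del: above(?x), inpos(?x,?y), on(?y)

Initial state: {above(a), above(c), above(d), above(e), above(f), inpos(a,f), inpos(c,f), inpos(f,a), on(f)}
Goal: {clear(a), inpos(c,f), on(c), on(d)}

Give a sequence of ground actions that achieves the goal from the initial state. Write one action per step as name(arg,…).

swap(a,e); free(f,a); swap(d,e); swap(c,e)

1. swap(a,e)  →  {above(c), above(d), above(e), above(f), inpos(a,f), inpos(c,f), inpos(f,a), on(a), on(f)}
2. free(f,a)  →  {above(c), above(d), above(e), above(f), clear(a), inpos(a,f), inpos(c,f), inpos(f,f), on(a), on(f)}
3. swap(d,e)  →  {above(c), above(e), above(f), clear(a), inpos(a,f), inpos(c,f), inpos(f,f), on(a), on(d), on(f)}
4. swap(c,e)  →  {above(e), above(f), clear(a), inpos(a,f), inpos(c,f), inpos(f,f), on(a), on(c), on(d), on(f)}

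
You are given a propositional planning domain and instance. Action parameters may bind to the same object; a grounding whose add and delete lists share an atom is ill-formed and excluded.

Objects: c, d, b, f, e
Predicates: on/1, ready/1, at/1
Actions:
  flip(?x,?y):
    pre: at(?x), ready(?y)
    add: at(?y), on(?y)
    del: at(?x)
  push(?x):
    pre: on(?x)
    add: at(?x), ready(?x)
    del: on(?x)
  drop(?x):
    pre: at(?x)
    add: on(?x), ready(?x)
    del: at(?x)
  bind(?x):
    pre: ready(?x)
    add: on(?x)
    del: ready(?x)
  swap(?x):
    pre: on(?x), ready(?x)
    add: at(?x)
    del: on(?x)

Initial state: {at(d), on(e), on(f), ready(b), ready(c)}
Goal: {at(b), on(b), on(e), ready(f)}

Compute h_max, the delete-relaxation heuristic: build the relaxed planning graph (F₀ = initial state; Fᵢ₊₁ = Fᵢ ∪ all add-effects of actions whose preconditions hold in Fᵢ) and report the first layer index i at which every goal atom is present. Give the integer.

F0 = init (5 atoms)
F1 = F0 ∪ {at(b), at(c), at(e), at(f), on(b), on(c), on(d), ready(d), ready(e), ready(f)}  (15 atoms)
goal ⊆ F1  ⇒  h_max = 1

1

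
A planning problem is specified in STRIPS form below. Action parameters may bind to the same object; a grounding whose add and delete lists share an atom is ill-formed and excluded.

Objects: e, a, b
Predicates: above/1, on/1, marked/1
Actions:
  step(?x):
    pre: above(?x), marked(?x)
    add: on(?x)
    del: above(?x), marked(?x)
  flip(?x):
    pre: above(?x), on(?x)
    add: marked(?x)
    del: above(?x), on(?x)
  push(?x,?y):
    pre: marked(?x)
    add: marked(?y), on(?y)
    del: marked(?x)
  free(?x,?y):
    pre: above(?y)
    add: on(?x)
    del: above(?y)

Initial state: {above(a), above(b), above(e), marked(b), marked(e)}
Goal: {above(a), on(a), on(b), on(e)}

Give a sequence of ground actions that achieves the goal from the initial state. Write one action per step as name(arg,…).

step(e); push(b,a); push(a,b)

1. step(e)  →  {above(a), above(b), marked(b), on(e)}
2. push(b,a)  →  {above(a), above(b), marked(a), on(a), on(e)}
3. push(a,b)  →  {above(a), above(b), marked(b), on(a), on(b), on(e)}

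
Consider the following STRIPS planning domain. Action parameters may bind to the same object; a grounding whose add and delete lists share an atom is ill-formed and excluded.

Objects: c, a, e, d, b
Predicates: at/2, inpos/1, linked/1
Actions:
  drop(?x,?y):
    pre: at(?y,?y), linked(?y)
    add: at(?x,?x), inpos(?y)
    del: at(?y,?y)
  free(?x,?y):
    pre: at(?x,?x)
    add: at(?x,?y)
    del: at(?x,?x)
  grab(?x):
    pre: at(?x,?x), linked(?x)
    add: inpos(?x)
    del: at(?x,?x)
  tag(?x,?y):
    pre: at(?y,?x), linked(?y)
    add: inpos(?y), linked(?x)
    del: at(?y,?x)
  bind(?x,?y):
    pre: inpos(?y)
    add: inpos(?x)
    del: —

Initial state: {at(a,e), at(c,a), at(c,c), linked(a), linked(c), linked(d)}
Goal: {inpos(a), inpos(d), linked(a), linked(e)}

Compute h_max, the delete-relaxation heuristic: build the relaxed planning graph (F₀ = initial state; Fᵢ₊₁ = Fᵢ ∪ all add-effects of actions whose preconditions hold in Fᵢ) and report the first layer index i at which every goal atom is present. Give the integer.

2

F0 = init (6 atoms)
F1 = F0 ∪ {at(a,a), at(b,b), at(c,b), at(c,d), at(c,e), at(d,d), at(e,e), inpos(a), inpos(c), linked(e)}  (16 atoms)
F2 = F1 ∪ {at(a,b), at(a,c), at(a,d), at(b,a), at(b,c), at(b,d), at(b,e), at(d,a), at(d,b), at(d,c), at(d,e), at(e,a), at(e,b), at(e,c), at(e,d), inpos(b), inpos(d), inpos(e), linked(b)}  (35 atoms)
goal ⊆ F2  ⇒  h_max = 2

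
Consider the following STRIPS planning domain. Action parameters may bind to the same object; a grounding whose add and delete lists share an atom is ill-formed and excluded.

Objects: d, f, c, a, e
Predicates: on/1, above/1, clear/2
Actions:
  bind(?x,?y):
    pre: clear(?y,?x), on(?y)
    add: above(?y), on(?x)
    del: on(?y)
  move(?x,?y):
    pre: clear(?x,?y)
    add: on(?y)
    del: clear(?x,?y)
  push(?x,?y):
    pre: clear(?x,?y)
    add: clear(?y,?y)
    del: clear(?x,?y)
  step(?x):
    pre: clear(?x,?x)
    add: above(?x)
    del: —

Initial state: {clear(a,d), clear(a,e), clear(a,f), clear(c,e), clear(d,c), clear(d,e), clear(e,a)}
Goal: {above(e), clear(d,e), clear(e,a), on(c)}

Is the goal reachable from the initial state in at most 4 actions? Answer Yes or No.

1. move(d,c)  →  {clear(a,d), clear(a,e), clear(a,f), clear(c,e), clear(d,e), clear(e,a), on(c)}
2. move(c,e)  →  {clear(a,d), clear(a,e), clear(a,f), clear(d,e), clear(e,a), on(c), on(e)}
3. bind(a,e)  →  {above(e), clear(a,d), clear(a,e), clear(a,f), clear(d,e), clear(e,a), on(a), on(c)}
optimal plan length = 3; 3 ≤ 4

Yes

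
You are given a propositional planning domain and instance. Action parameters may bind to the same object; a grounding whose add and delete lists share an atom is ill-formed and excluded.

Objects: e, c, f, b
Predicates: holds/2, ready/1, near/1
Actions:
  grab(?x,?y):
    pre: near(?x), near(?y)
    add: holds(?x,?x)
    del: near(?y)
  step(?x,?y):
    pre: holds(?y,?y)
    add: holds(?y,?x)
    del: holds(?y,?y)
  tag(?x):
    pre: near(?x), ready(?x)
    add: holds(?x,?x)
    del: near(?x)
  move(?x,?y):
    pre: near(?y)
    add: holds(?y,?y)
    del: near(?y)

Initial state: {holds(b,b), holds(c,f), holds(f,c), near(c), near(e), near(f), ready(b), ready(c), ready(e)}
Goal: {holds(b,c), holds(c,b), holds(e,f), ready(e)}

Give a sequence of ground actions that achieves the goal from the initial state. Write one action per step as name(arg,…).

1. grab(e,e)  →  {holds(b,b), holds(c,f), holds(e,e), holds(f,c), near(c), near(f), ready(b), ready(c), ready(e)}
2. grab(c,c)  →  {holds(b,b), holds(c,c), holds(c,f), holds(e,e), holds(f,c), near(f), ready(b), ready(c), ready(e)}
3. step(c,b)  →  {holds(b,c), holds(c,c), holds(c,f), holds(e,e), holds(f,c), near(f), ready(b), ready(c), ready(e)}
4. step(f,e)  →  {holds(b,c), holds(c,c), holds(c,f), holds(e,f), holds(f,c), near(f), ready(b), ready(c), ready(e)}
5. step(b,c)  →  {holds(b,c), holds(c,b), holds(c,f), holds(e,f), holds(f,c), near(f), ready(b), ready(c), ready(e)}

grab(e,e); grab(c,c); step(c,b); step(f,e); step(b,c)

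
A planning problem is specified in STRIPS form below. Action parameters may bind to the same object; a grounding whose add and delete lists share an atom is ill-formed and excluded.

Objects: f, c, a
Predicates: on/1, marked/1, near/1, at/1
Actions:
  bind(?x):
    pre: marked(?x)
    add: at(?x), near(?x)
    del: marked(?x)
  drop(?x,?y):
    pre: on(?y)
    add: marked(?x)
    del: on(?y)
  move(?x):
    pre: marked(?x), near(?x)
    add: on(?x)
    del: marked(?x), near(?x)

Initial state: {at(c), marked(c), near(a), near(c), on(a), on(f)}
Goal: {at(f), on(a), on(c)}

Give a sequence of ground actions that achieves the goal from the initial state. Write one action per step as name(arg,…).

1. drop(f,f)  →  {at(c), marked(c), marked(f), near(a), near(c), on(a)}
2. bind(f)  →  {at(c), at(f), marked(c), near(a), near(c), near(f), on(a)}
3. move(c)  →  {at(c), at(f), near(a), near(f), on(a), on(c)}

drop(f,f); bind(f); move(c)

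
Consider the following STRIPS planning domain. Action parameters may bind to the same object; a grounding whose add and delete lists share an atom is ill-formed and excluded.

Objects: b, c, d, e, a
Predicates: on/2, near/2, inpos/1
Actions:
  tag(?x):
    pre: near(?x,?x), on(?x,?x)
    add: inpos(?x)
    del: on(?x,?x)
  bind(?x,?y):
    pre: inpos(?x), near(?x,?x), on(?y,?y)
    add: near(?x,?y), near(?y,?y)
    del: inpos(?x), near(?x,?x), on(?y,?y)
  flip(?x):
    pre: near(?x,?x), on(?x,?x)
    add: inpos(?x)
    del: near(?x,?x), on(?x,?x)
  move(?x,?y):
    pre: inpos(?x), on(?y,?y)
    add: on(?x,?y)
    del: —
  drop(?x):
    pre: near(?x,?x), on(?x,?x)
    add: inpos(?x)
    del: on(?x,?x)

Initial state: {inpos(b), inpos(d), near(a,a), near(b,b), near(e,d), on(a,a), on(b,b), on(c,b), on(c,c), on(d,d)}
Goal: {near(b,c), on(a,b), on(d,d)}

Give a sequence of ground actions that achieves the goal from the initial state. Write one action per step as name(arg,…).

1. tag(a)  →  {inpos(a), inpos(b), inpos(d), near(a,a), near(b,b), near(e,d), on(b,b), on(c,b), on(c,c), on(d,d)}
2. bind(b,c)  →  {inpos(a), inpos(d), near(a,a), near(b,c), near(c,c), near(e,d), on(b,b), on(c,b), on(d,d)}
3. move(a,b)  →  {inpos(a), inpos(d), near(a,a), near(b,c), near(c,c), near(e,d), on(a,b), on(b,b), on(c,b), on(d,d)}

tag(a); bind(b,c); move(a,b)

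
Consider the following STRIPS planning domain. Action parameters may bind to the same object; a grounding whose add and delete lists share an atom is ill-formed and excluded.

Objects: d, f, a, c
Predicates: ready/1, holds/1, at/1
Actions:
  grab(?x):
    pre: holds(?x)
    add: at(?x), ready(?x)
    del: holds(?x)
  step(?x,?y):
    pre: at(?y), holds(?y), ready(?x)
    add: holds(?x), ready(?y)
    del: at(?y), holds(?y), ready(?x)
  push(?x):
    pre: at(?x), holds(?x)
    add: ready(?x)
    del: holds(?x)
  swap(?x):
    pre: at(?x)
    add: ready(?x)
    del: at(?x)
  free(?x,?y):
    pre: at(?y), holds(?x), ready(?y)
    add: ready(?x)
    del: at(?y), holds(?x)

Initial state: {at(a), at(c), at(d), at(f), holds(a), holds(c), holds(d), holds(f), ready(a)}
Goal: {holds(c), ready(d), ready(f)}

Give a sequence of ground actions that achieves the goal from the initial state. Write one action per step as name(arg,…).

1. grab(d)  →  {at(a), at(c), at(d), at(f), holds(a), holds(c), holds(f), ready(a), ready(d)}
2. grab(f)  →  {at(a), at(c), at(d), at(f), holds(a), holds(c), ready(a), ready(d), ready(f)}

grab(d); grab(f)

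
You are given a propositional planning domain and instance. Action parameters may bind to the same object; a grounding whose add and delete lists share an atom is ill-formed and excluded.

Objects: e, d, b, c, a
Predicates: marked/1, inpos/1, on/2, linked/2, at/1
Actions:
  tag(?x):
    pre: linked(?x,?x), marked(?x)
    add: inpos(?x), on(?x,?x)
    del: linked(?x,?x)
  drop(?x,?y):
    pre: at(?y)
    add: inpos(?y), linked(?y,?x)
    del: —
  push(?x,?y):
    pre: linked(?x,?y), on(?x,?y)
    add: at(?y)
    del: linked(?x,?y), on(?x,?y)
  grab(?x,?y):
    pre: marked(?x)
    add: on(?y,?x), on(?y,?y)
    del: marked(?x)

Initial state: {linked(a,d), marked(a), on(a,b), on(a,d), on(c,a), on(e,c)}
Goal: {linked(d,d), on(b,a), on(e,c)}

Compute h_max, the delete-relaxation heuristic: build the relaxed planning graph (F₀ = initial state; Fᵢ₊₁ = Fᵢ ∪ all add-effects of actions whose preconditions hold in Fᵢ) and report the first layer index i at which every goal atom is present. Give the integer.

F0 = init (6 atoms)
F1 = F0 ∪ {at(d), on(a,a), on(b,a), on(b,b), on(c,c), on(d,a), on(d,d), on(e,a), on(e,e)}  (15 atoms)
F2 = F1 ∪ {inpos(d), linked(d,a), linked(d,b), linked(d,c), linked(d,d), linked(d,e)}  (21 atoms)
goal ⊆ F2  ⇒  h_max = 2

2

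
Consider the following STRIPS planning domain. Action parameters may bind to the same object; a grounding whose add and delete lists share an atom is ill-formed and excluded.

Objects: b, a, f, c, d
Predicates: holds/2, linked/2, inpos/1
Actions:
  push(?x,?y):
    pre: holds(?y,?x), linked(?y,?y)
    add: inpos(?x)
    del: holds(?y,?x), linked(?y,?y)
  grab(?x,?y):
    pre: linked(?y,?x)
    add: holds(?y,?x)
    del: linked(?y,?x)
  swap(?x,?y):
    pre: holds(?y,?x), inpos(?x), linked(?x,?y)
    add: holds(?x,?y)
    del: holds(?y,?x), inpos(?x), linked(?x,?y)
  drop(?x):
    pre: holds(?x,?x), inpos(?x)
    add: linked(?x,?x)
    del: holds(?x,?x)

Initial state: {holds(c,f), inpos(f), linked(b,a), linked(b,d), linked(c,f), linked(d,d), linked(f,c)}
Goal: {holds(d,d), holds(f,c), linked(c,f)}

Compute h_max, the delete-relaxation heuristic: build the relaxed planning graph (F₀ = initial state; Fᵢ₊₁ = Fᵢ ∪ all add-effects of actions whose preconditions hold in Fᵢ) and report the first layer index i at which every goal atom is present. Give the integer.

1

F0 = init (7 atoms)
F1 = F0 ∪ {holds(b,a), holds(b,d), holds(d,d), holds(f,c)}  (11 atoms)
goal ⊆ F1  ⇒  h_max = 1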